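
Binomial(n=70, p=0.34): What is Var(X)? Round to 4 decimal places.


Var = n*p*(1-p) = 70 * 0.34 * 0.66 = 15.708

15.7080


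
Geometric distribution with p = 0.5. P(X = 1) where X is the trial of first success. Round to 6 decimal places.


P = (1-p)^(k-1) * p
(1-p)^(k-1) = 0.5^0 = 1
P = 1 * 0.5 = 0.5

0.500000


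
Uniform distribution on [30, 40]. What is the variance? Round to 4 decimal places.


Var = (b-a)^2 / 12
(b-a)^2 = (40 - 30)^2 = 100
Var = 100/12 ≈ 8.333333

8.3333


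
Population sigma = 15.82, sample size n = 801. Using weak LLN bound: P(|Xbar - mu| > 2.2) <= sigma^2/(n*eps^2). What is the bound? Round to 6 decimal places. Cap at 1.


bound = min(1, sigma^2/(n*eps^2))
sigma^2 = 15.82^2 = 250.2724
n*eps^2 = 801 * 2.2^2 = 801 * 4.84 = 3876.84
sigma^2/(n*eps^2) = 250.2724 / 3876.84 ≈ 0.06455577

0.064556


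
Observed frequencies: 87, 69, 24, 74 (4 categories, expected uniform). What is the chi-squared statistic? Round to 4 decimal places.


chi2 = sum((O-E)^2/E), E = total/4
total = 254, E = 254/4 = 63.5
(87 - 63.5)^2 / 63.5 = 552.25 / 63.5 = 2209/254 ≈ 8.696850
(69 - 63.5)^2 / 63.5 = 30.25 / 63.5 = 121/254 ≈ 0.476378
(24 - 63.5)^2 / 63.5 = 1560.25 / 63.5 = 6241/254 ≈ 24.570866
(74 - 63.5)^2 / 63.5 = 110.25 / 63.5 = 441/254 ≈ 1.736220
chi2 = 4506/127 ≈ 35.480315

35.4803


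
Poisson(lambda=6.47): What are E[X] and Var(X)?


E[X] = Var(X) = lambda = 6.47

6.47, 6.47


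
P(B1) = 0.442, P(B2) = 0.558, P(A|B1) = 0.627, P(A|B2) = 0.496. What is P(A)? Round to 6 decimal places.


P(A) = P(A|B1)*P(B1) + P(A|B2)*P(B2)
P(A|B1)*P(B1) = 0.627 * 0.442 = 0.277134
P(A|B2)*P(B2) = 0.496 * 0.558 = 0.276768
P(A) = 0.277134 + 0.276768 = 0.553902

0.553902


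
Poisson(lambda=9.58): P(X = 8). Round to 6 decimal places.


P = e^(-lam) * lam^k / k!
e^(-9.58) ≈ 0.00006909695
lam^k = 9.58^8 ≈ 70945372.386926
k! = 8! = 40320
P = 0.00006909695 * 70945372.386926 / 40320 ≈ 0.121580

0.121580


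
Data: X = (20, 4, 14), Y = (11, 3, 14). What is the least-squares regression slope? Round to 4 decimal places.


b = sum((xi-xbar)(yi-ybar)) / sum((xi-xbar)^2)
n = 3, xbar = 38/3 ≈ 12.666667, ybar = 28/3 ≈ 9.333333
Sxy = sum((xi-xbar)(yi-ybar)) = 220/3 ≈ 73.333333
Sxx = sum((xi-xbar)^2) = 392/3 ≈ 130.666667
b = Sxy / Sxx = 55/98 ≈ 0.561224

0.5612


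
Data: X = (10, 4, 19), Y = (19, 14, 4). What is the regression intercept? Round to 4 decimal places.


a = ybar - b*xbar, where b = sum((xi-xbar)(yi-ybar)) / sum((xi-xbar)^2)
n = 3, xbar = 33/3 = 11, ybar = 37/3 ≈ 12.333333
Sxy = sum((xi-xbar)(yi-ybar)) = -85
Sxx = sum((xi-xbar)^2) = 114
b = Sxy / Sxx = -85/114 ≈ -0.745614
a = 12.333333 - (-0.745614) * 11 = 2341/114 ≈ 20.535088

20.5351


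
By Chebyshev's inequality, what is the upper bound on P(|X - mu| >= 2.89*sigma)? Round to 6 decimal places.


P <= 1/k^2
k^2 = 2.89^2 = 8.3521
1/k^2 = 1 / 8.3521 ≈ 0.11973037

0.119730


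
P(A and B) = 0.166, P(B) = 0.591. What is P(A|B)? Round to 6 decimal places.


P(A|B) = P(A and B) / P(B) = 0.166 / 0.591 = 166/591 ≈ 0.28087986

0.280880


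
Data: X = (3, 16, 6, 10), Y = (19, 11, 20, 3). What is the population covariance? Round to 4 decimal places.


Cov = (1/n)*sum((xi-xbar)(yi-ybar))
n = 4, xbar = 35/4 = 8.75, ybar = 53/4 = 13.25
sum((xi-xbar)(yi-ybar)) = -80.75
Cov = -80.75 / 4 = -20.1875

-20.1875


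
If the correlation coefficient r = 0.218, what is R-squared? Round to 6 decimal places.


R^2 = r^2 = (0.218)^2 = 0.047524

0.047524


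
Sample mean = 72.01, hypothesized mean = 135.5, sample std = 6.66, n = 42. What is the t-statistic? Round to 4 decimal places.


t = (xbar - mu0) / (s/sqrt(n))
xbar - mu0 = 72.01 - 135.5 = -63.49
sqrt(42) ≈ 6.48074070
s/sqrt(n) = 6.66 / 6.48074070 ≈ 1.02766031
t = -63.49 / 1.02766031 ≈ -61.781115

-61.7811


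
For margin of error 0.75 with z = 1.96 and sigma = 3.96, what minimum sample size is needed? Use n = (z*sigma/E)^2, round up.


z*sigma/E = 1.96 * 3.96 / 0.75 = 10.3488
(z*sigma/E)^2 ≈ 107.097661
round up: n = 108

108


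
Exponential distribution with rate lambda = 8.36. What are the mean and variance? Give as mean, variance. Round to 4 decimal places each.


mean = 1/lam, var = 1/lam^2
mean = 1 / 8.36 = 25/209 ≈ 0.119617
lam^2 = 8.36^2 = 69.8896
var = 1 / 69.8896 ≈ 0.014308

0.1196, 0.0143


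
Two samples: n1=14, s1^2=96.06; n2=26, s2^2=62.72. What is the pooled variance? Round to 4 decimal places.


sp^2 = ((n1-1)*s1^2 + (n2-1)*s2^2)/(n1+n2-2)
(n1-1)*s1^2 = 13 * 96.06 = 1248.78
(n2-1)*s2^2 = 25 * 62.72 = 1568
numerator = 1248.78 + 1568 = 2816.78
n1+n2-2 = 38
sp^2 = 2816.78 / 38 = 140839/1900 ≈ 74.125789

74.1258


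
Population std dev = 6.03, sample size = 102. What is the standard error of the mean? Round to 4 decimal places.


SE = sigma / sqrt(n)
sqrt(102) ≈ 10.099505
SE = 6.03 / 10.099505 ≈ 0.597059

0.5971


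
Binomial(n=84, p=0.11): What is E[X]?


E[X] = n*p = 84 * 0.11 = 9.24

9.24


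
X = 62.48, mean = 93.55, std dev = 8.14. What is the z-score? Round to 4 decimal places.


z = (X - mu) / sigma
X - mu = 62.48 - 93.55 = -31.07
z = -31.07 / 8.14 = -3107/814 ≈ -3.816953

-3.8170


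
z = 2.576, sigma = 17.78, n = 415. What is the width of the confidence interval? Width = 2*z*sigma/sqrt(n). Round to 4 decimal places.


width = 2*z*sigma/sqrt(n)
2*z*sigma = 2 * 2.576 * 17.78 = 91.60256
sqrt(415) ≈ 20.371549
width = 91.60256 / 20.371549 ≈ 4.496593

4.4966


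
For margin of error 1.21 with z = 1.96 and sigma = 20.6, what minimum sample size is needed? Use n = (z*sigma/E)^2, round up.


z*sigma/E = 1.96 * 20.6 / 1.21 = 20188/605 ≈ 33.368595
(z*sigma/E)^2 ≈ 1113.463135
round up: n = 1114

1114


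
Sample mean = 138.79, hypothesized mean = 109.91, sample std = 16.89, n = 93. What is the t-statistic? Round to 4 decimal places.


t = (xbar - mu0) / (s/sqrt(n))
xbar - mu0 = 138.79 - 109.91 = 28.88
sqrt(93) ≈ 9.64365076
s/sqrt(n) = 16.89 / 9.64365076 ≈ 1.75141141
t = 28.88 / 1.75141141 ≈ 16.489558

16.4896


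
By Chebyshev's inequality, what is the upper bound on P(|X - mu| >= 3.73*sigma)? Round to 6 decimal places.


P <= 1/k^2
k^2 = 3.73^2 = 13.9129
1/k^2 = 1 / 13.9129 ≈ 0.07187574

0.071876


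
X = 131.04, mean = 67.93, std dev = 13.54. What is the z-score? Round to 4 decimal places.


z = (X - mu) / sigma
X - mu = 131.04 - 67.93 = 63.11
z = 63.11 / 13.54 = 6311/1354 ≈ 4.661004

4.6610


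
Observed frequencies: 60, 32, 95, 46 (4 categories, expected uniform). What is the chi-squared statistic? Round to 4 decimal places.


chi2 = sum((O-E)^2/E), E = total/4
total = 233, E = 233/4 = 58.25
(60 - 58.25)^2 / 58.25 = 3.0625 / 58.25 = 49/932 ≈ 0.052575
(32 - 58.25)^2 / 58.25 = 689.0625 / 58.25 = 11025/932 ≈ 11.829399
(95 - 58.25)^2 / 58.25 = 1350.5625 / 58.25 = 21609/932 ≈ 23.185622
(46 - 58.25)^2 / 58.25 = 150.0625 / 58.25 = 2401/932 ≈ 2.576180
chi2 = 8771/233 ≈ 37.643777

37.6438


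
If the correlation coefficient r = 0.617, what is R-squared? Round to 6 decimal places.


R^2 = r^2 = (0.617)^2 = 0.380689

0.380689


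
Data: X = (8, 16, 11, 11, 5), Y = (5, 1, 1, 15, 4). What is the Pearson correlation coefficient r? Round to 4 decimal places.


r = sum((xi-xbar)(yi-ybar)) / sqrt(sum((xi-xbar)^2) * sum((yi-ybar)^2))
n = 5, xbar = 51/5 = 10.2, ybar = 26/5 = 5.2
Sxy = sum((xi-xbar)(yi-ybar)) = -13.2
Sxx = sum((xi-xbar)^2) = 66.8
Syy = sum((yi-ybar)^2) = 132.8
sqrt(Sxx*Syy) ≈ 94.186199
r = Sxy / sqrt(Sxx*Syy) = -13.2 / 94.186199 ≈ -0.140148

-0.1401


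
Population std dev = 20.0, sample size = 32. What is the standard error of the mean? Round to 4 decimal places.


SE = sigma / sqrt(n)
sqrt(32) ≈ 5.656854
SE = 20.0 / 5.656854 ≈ 3.535534

3.5355


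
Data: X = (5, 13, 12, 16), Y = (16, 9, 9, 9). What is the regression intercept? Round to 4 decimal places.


a = ybar - b*xbar, where b = sum((xi-xbar)(yi-ybar)) / sum((xi-xbar)^2)
n = 4, xbar = 46/4 = 11.5, ybar = 43/4 = 10.75
Sxy = sum((xi-xbar)(yi-ybar)) = -45.5
Sxx = sum((xi-xbar)^2) = 65
b = Sxy / Sxx = -0.7
a = 10.75 - (-0.7) * 11.5 = 18.8

18.8000


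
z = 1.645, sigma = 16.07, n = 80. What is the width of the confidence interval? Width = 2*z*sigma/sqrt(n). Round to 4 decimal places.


width = 2*z*sigma/sqrt(n)
2*z*sigma = 2 * 1.645 * 16.07 = 52.8703
sqrt(80) ≈ 8.944272
width = 52.8703 / 8.944272 ≈ 5.911079

5.9111


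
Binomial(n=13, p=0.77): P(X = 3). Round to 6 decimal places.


P = C(n,k) * p^k * (1-p)^(n-k)
C(13,3) = 286
p^k = 0.77^3 = 0.456533
(1-p)^(n-k) = 0.23^10 ≈ 0.0000004142651
P = 286 * 0.456533 * 0.0000004142651 ≈ 0.000054

0.000054


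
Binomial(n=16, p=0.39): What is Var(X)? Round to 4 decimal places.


Var = n*p*(1-p) = 16 * 0.39 * 0.61 = 3.8064

3.8064


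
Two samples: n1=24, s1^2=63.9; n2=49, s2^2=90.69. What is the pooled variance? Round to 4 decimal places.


sp^2 = ((n1-1)*s1^2 + (n2-1)*s2^2)/(n1+n2-2)
(n1-1)*s1^2 = 23 * 63.9 = 1469.7
(n2-1)*s2^2 = 48 * 90.69 = 4353.12
numerator = 1469.7 + 4353.12 = 5822.82
n1+n2-2 = 71
sp^2 = 5822.82 / 71 = 291141/3550 ≈ 82.011549

82.0115


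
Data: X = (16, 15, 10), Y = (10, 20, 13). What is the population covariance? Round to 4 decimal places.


Cov = (1/n)*sum((xi-xbar)(yi-ybar))
n = 3, xbar = 41/3 ≈ 13.666667, ybar = 43/3 ≈ 14.333333
sum((xi-xbar)(yi-ybar)) = 7/3 ≈ 2.333333
Cov = 2.333333 / 3 = 7/9 ≈ 0.777778

0.7778


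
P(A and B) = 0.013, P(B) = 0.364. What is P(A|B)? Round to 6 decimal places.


P(A|B) = P(A and B) / P(B) = 0.013 / 0.364 = 1/28 ≈ 0.03571429

0.035714


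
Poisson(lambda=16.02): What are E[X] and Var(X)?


E[X] = Var(X) = lambda = 16.02

16.02, 16.02


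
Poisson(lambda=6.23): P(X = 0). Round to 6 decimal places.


P = e^(-lam) * lam^k / k!
e^(-6.23) ≈ 0.001969452
lam^k = 6.23^0 = 1
k! = 0! = 1
P = 0.001969452 * 1 / 1 ≈ 0.001969

0.001969


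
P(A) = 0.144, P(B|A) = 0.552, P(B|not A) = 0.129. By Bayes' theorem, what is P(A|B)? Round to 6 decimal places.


P(A|B) = P(B|A)*P(A) / P(B), P(B) = P(B|A)*P(A) + P(B|not A)*P(not A)
P(B|A)*P(A) = 0.552 * 0.144 = 0.079488
P(B|not A)*P(not A) = 0.129 * 0.856 = 0.110424
P(B) = 0.079488 + 0.110424 = 0.189912
P(A|B) = 0.079488 / 0.189912 = 3312/7913 ≈ 0.41855175

0.418552


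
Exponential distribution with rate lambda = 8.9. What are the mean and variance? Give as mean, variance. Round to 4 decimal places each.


mean = 1/lam, var = 1/lam^2
mean = 1 / 8.9 = 10/89 ≈ 0.112360
lam^2 = 8.9^2 = 79.21
var = 1 / 79.21 = 100/7921 ≈ 0.012625

0.1124, 0.0126


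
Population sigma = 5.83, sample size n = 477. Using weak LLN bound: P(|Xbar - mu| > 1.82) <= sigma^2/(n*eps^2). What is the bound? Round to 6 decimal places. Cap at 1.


bound = min(1, sigma^2/(n*eps^2))
sigma^2 = 5.83^2 = 33.9889
n*eps^2 = 477 * 1.82^2 = 477 * 3.3124 = 1580.0148
sigma^2/(n*eps^2) = 33.9889 / 1580.0148 ≈ 0.02151176

0.021512


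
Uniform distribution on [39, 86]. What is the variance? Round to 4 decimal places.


Var = (b-a)^2 / 12
(b-a)^2 = (86 - 39)^2 = 2209
Var = 2209/12 ≈ 184.083333

184.0833


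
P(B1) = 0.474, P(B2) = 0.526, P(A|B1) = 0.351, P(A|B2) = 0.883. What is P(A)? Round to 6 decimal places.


P(A) = P(A|B1)*P(B1) + P(A|B2)*P(B2)
P(A|B1)*P(B1) = 0.351 * 0.474 = 0.166374
P(A|B2)*P(B2) = 0.883 * 0.526 = 0.464458
P(A) = 0.166374 + 0.464458 = 0.630832

0.630832


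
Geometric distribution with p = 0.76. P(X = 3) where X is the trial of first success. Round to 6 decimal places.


P = (1-p)^(k-1) * p
(1-p)^(k-1) = 0.24^2 = 0.0576
P = 0.0576 * 0.76 = 0.043776

0.043776


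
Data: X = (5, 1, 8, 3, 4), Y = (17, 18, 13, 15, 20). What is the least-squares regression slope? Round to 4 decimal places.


b = sum((xi-xbar)(yi-ybar)) / sum((xi-xbar)^2)
n = 5, xbar = 21/5 = 4.2, ybar = 83/5 = 16.6
Sxy = sum((xi-xbar)(yi-ybar)) = -16.6
Sxx = sum((xi-xbar)^2) = 26.8
b = Sxy / Sxx = -83/134 ≈ -0.619403

-0.6194


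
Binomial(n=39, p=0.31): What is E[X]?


E[X] = n*p = 39 * 0.31 = 12.09

12.09


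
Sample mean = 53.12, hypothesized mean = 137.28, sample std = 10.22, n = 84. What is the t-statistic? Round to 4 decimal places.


t = (xbar - mu0) / (s/sqrt(n))
xbar - mu0 = 53.12 - 137.28 = -84.16
sqrt(84) ≈ 9.16515139
s/sqrt(n) = 10.22 / 9.16515139 ≈ 1.11509342
t = -84.16 / 1.11509342 ≈ -75.473497

-75.4735


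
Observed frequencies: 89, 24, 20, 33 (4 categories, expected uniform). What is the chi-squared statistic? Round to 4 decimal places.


chi2 = sum((O-E)^2/E), E = total/4
total = 166, E = 166/4 = 41.5
(89 - 41.5)^2 / 41.5 = 2256.25 / 41.5 = 9025/166 ≈ 54.367470
(24 - 41.5)^2 / 41.5 = 306.25 / 41.5 = 1225/166 ≈ 7.379518
(20 - 41.5)^2 / 41.5 = 462.25 / 41.5 = 1849/166 ≈ 11.138554
(33 - 41.5)^2 / 41.5 = 72.25 / 41.5 = 289/166 ≈ 1.740964
chi2 = 6194/83 ≈ 74.626506

74.6265


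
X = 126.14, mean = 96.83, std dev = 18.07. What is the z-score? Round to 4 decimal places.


z = (X - mu) / sigma
X - mu = 126.14 - 96.83 = 29.31
z = 29.31 / 18.07 = 2931/1807 ≈ 1.622025

1.6220


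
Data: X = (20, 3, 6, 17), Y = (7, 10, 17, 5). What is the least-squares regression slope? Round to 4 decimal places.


b = sum((xi-xbar)(yi-ybar)) / sum((xi-xbar)^2)
n = 4, xbar = 46/4 = 11.5, ybar = 39/4 = 9.75
Sxy = sum((xi-xbar)(yi-ybar)) = -91.5
Sxx = sum((xi-xbar)^2) = 205
b = Sxy / Sxx = -183/410 ≈ -0.446341

-0.4463


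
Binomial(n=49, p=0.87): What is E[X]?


E[X] = n*p = 49 * 0.87 = 42.63

42.63


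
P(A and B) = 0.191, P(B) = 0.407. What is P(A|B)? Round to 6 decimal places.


P(A|B) = P(A and B) / P(B) = 0.191 / 0.407 = 191/407 ≈ 0.46928747

0.469287


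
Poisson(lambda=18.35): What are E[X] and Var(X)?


E[X] = Var(X) = lambda = 18.35

18.35, 18.35


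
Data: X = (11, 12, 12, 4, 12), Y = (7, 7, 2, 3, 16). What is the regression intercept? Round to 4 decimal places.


a = ybar - b*xbar, where b = sum((xi-xbar)(yi-ybar)) / sum((xi-xbar)^2)
n = 5, xbar = 51/5 = 10.2, ybar = 35/5 = 7
Sxy = sum((xi-xbar)(yi-ybar)) = 32
Sxx = sum((xi-xbar)^2) = 48.8
b = Sxy / Sxx = 40/61 ≈ 0.655738
a = 7 - 0.655738 * 10.2 = 19/61 ≈ 0.311475

0.3115


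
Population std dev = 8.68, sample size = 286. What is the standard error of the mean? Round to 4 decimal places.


SE = sigma / sqrt(n)
sqrt(286) ≈ 16.911535
SE = 8.68 / 16.911535 ≈ 0.513259

0.5133


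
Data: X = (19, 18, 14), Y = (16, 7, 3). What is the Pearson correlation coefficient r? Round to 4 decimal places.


r = sum((xi-xbar)(yi-ybar)) / sqrt(sum((xi-xbar)^2) * sum((yi-ybar)^2))
n = 3, xbar = 51/3 = 17, ybar = 26/3 ≈ 8.666667
Sxy = sum((xi-xbar)(yi-ybar)) = 30
Sxx = sum((xi-xbar)^2) = 14
Syy = sum((yi-ybar)^2) = 266/3 ≈ 88.666667
sqrt(Sxx*Syy) ≈ 35.232561
r = Sxy / sqrt(Sxx*Syy) = 30 / 35.232561 ≈ 0.851485

0.8515


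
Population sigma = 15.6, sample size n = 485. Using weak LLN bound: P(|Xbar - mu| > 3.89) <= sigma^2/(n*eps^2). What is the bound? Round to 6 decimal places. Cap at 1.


bound = min(1, sigma^2/(n*eps^2))
sigma^2 = 15.6^2 = 243.36
n*eps^2 = 485 * 3.89^2 = 485 * 15.1321 = 7339.0685
sigma^2/(n*eps^2) = 243.36 / 7339.0685 ≈ 0.03315952

0.033160


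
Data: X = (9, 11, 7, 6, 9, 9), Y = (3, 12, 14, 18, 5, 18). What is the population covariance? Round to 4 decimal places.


Cov = (1/n)*sum((xi-xbar)(yi-ybar))
n = 6, xbar = 51/6 = 8.5, ybar = 70/6 = 35/3 ≈ 11.666667
sum((xi-xbar)(yi-ybar)) = -23
Cov = -23 / 6 = -23/6 ≈ -3.833333

-3.8333


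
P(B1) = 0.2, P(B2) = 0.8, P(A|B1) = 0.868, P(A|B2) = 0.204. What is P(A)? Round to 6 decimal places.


P(A) = P(A|B1)*P(B1) + P(A|B2)*P(B2)
P(A|B1)*P(B1) = 0.868 * 0.2 = 0.1736
P(A|B2)*P(B2) = 0.204 * 0.8 = 0.1632
P(A) = 0.1736 + 0.1632 = 0.3368

0.336800


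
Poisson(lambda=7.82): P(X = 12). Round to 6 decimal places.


P = e^(-lam) * lam^k / k!
e^(-7.82) ≈ 0.0004016217
lam^k = 7.82^12 ≈ 52297513019.939471
k! = 12! = 479001600
P = 0.0004016217 * 52297513019.939471 / 479001600 ≈ 0.043849

0.043849


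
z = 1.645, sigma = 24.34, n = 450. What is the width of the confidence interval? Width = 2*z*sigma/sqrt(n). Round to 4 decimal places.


width = 2*z*sigma/sqrt(n)
2*z*sigma = 2 * 1.645 * 24.34 = 80.0786
sqrt(450) ≈ 21.213203
width = 80.0786 / 21.213203 ≈ 3.774941

3.7749


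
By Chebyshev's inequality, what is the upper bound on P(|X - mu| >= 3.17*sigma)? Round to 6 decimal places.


P <= 1/k^2
k^2 = 3.17^2 = 10.0489
1/k^2 = 1 / 10.0489 ≈ 0.09951338

0.099513


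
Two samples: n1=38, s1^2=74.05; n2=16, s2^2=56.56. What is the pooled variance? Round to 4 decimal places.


sp^2 = ((n1-1)*s1^2 + (n2-1)*s2^2)/(n1+n2-2)
(n1-1)*s1^2 = 37 * 74.05 = 2739.85
(n2-1)*s2^2 = 15 * 56.56 = 848.4
numerator = 2739.85 + 848.4 = 3588.25
n1+n2-2 = 52
sp^2 = 3588.25 / 52 = 14353/208 ≈ 69.004808

69.0048


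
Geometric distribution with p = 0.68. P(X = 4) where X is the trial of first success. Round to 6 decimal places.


P = (1-p)^(k-1) * p
(1-p)^(k-1) = 0.32^3 = 0.032768
P = 0.032768 * 0.68 = 0.02228224

0.022282


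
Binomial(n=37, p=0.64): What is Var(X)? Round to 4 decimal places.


Var = n*p*(1-p) = 37 * 0.64 * 0.36 = 8.5248

8.5248


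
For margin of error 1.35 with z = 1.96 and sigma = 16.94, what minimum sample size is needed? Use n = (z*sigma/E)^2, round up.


z*sigma/E = 1.96 * 16.94 / 1.35 = 83006/3375 ≈ 24.594370
(z*sigma/E)^2 ≈ 604.883054
round up: n = 605

605


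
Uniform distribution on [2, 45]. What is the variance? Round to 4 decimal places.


Var = (b-a)^2 / 12
(b-a)^2 = (45 - 2)^2 = 1849
Var = 1849/12 ≈ 154.083333

154.0833


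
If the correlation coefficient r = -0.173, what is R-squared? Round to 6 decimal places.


R^2 = r^2 = (-0.173)^2 = 0.029929

0.029929


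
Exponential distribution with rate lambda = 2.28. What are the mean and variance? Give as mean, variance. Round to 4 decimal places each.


mean = 1/lam, var = 1/lam^2
mean = 1 / 2.28 = 25/57 ≈ 0.438596
lam^2 = 2.28^2 = 5.1984
var = 1 / 5.1984 = 625/3249 ≈ 0.192367

0.4386, 0.1924


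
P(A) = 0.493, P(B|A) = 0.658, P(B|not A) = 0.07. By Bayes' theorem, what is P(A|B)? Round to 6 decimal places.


P(A|B) = P(B|A)*P(A) / P(B), P(B) = P(B|A)*P(A) + P(B|not A)*P(not A)
P(B|A)*P(A) = 0.658 * 0.493 = 0.324394
P(B|not A)*P(not A) = 0.07 * 0.507 = 0.03549
P(B) = 0.324394 + 0.03549 = 0.359884
P(A|B) = 0.324394 / 0.359884 ≈ 0.90138489

0.901385


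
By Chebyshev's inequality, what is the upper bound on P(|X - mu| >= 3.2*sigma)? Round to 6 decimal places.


P <= 1/k^2
k^2 = 3.2^2 = 10.24
1/k^2 = 1 / 10.24 = 0.09765625

0.097656


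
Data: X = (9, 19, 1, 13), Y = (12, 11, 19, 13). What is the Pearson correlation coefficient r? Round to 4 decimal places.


r = sum((xi-xbar)(yi-ybar)) / sqrt(sum((xi-xbar)^2) * sum((yi-ybar)^2))
n = 4, xbar = 42/4 = 10.5, ybar = 55/4 = 13.75
Sxy = sum((xi-xbar)(yi-ybar)) = -72.5
Sxx = sum((xi-xbar)^2) = 171
Syy = sum((yi-ybar)^2) = 38.75
sqrt(Sxx*Syy) ≈ 81.401781
r = Sxy / sqrt(Sxx*Syy) = -72.5 / 81.401781 ≈ -0.890644

-0.8906


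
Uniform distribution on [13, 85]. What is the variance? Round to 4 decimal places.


Var = (b-a)^2 / 12
(b-a)^2 = (85 - 13)^2 = 5184
Var = 5184/12 = 432

432.0000


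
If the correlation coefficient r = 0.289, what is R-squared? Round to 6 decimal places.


R^2 = r^2 = (0.289)^2 = 0.083521

0.083521


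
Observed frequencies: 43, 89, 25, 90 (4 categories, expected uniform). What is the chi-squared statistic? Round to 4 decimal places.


chi2 = sum((O-E)^2/E), E = total/4
total = 247, E = 247/4 = 61.75
(43 - 61.75)^2 / 61.75 = 351.5625 / 61.75 = 5625/988 ≈ 5.693320
(89 - 61.75)^2 / 61.75 = 742.5625 / 61.75 = 11881/988 ≈ 12.025304
(25 - 61.75)^2 / 61.75 = 1350.5625 / 61.75 = 21609/988 ≈ 21.871457
(90 - 61.75)^2 / 61.75 = 798.0625 / 61.75 = 12769/988 ≈ 12.924089
chi2 = 12971/247 ≈ 52.514170

52.5142


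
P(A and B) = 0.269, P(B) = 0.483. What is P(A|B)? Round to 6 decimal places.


P(A|B) = P(A and B) / P(B) = 0.269 / 0.483 = 269/483 ≈ 0.55693582

0.556936


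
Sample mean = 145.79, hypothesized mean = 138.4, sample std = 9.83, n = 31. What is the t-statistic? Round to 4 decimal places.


t = (xbar - mu0) / (s/sqrt(n))
xbar - mu0 = 145.79 - 138.4 = 7.39
sqrt(31) ≈ 5.56776436
s/sqrt(n) = 9.83 / 5.56776436 ≈ 1.76552012
t = 7.39 / 1.76552012 ≈ 4.185735

4.1857


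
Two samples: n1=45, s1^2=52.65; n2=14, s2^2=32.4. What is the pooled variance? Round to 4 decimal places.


sp^2 = ((n1-1)*s1^2 + (n2-1)*s2^2)/(n1+n2-2)
(n1-1)*s1^2 = 44 * 52.65 = 2316.6
(n2-1)*s2^2 = 13 * 32.4 = 421.2
numerator = 2316.6 + 421.2 = 2737.8
n1+n2-2 = 57
sp^2 = 2737.8 / 57 = 4563/95 ≈ 48.031579

48.0316


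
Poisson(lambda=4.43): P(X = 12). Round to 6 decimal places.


P = e^(-lam) * lam^k / k!
e^(-4.43) ≈ 0.01191449
lam^k = 4.43^12 ≈ 57127433.662862
k! = 12! = 479001600
P = 0.01191449 * 57127433.662862 / 479001600 ≈ 0.001421

0.001421


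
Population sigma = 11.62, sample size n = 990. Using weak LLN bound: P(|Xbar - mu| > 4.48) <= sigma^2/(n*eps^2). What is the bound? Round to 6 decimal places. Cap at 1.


bound = min(1, sigma^2/(n*eps^2))
sigma^2 = 11.62^2 = 135.0244
n*eps^2 = 990 * 4.48^2 = 990 * 20.0704 = 19869.696
sigma^2/(n*eps^2) = 135.0244 / 19869.696 ≈ 0.00679549

0.006795


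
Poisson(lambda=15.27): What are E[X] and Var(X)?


E[X] = Var(X) = lambda = 15.27

15.27, 15.27


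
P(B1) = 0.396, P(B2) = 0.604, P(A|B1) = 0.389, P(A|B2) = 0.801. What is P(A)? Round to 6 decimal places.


P(A) = P(A|B1)*P(B1) + P(A|B2)*P(B2)
P(A|B1)*P(B1) = 0.389 * 0.396 = 0.154044
P(A|B2)*P(B2) = 0.801 * 0.604 = 0.483804
P(A) = 0.154044 + 0.483804 = 0.637848

0.637848


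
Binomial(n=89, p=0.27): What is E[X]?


E[X] = n*p = 89 * 0.27 = 24.03

24.03


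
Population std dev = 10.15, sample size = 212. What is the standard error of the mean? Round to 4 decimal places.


SE = sigma / sqrt(n)
sqrt(212) ≈ 14.560220
SE = 10.15 / 14.560220 ≈ 0.697105

0.6971


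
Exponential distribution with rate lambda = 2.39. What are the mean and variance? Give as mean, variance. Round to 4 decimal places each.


mean = 1/lam, var = 1/lam^2
mean = 1 / 2.39 = 100/239 ≈ 0.418410
lam^2 = 2.39^2 = 5.7121
var = 1 / 5.7121 ≈ 0.175067

0.4184, 0.1751


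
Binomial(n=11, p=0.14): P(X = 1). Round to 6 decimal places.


P = C(n,k) * p^k * (1-p)^(n-k)
C(11,1) = 11
p^k = 0.14^1 = 0.14
(1-p)^(n-k) = 0.86^10 ≈ 0.2213016
P = 11 * 0.14 * 0.2213016 ≈ 0.340804

0.340804


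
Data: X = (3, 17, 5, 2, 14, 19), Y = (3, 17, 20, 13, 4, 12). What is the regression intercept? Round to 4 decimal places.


a = ybar - b*xbar, where b = sum((xi-xbar)(yi-ybar)) / sum((xi-xbar)^2)
n = 6, xbar = 60/6 = 10, ybar = 69/6 = 11.5
Sxy = sum((xi-xbar)(yi-ybar)) = 18
Sxx = sum((xi-xbar)^2) = 284
b = Sxy / Sxx = 9/142 ≈ 0.063380
a = 11.5 - 0.063380 * 10 = 1543/142 ≈ 10.866197

10.8662


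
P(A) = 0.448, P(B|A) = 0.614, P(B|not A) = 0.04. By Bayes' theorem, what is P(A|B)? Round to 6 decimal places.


P(A|B) = P(B|A)*P(A) / P(B), P(B) = P(B|A)*P(A) + P(B|not A)*P(not A)
P(B|A)*P(A) = 0.614 * 0.448 = 0.275072
P(B|not A)*P(not A) = 0.04 * 0.552 = 0.02208
P(B) = 0.275072 + 0.02208 = 0.297152
P(A|B) = 0.275072 / 0.297152 = 4298/4643 ≈ 0.92569459

0.925695


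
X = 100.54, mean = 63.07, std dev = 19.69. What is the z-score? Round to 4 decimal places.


z = (X - mu) / sigma
X - mu = 100.54 - 63.07 = 37.47
z = 37.47 / 19.69 = 3747/1969 ≈ 1.902996

1.9030


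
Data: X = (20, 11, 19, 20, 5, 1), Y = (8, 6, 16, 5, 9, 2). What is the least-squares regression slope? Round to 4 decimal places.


b = sum((xi-xbar)(yi-ybar)) / sum((xi-xbar)^2)
n = 6, xbar = 76/6 = 38/3 ≈ 12.666667, ybar = 46/6 = 23/3 ≈ 7.666667
Sxy = sum((xi-xbar)(yi-ybar)) = 283/3 ≈ 94.333333
Sxx = sum((xi-xbar)^2) = 1036/3 ≈ 345.333333
b = Sxy / Sxx = 283/1036 ≈ 0.273166

0.2732


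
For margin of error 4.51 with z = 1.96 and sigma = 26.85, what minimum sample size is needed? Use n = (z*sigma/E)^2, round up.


z*sigma/E = 1.96 * 26.85 / 4.51 = 26313/2255 ≈ 11.668736
(z*sigma/E)^2 ≈ 136.159403
round up: n = 137

137


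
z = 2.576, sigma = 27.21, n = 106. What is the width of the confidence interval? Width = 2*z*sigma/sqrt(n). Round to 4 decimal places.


width = 2*z*sigma/sqrt(n)
2*z*sigma = 2 * 2.576 * 27.21 = 140.18592
sqrt(106) ≈ 10.295630
width = 140.18592 / 10.295630 ≈ 13.616060

13.6161


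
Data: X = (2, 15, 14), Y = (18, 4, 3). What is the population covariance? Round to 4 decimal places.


Cov = (1/n)*sum((xi-xbar)(yi-ybar))
n = 3, xbar = 31/3 ≈ 10.333333, ybar = 25/3 ≈ 8.333333
sum((xi-xbar)(yi-ybar)) = -361/3 ≈ -120.333333
Cov = -120.333333 / 3 = -361/9 ≈ -40.111111

-40.1111


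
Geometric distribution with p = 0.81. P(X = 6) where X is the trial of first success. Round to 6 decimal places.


P = (1-p)^(k-1) * p
(1-p)^(k-1) = 0.19^5 = 0.0002476099
P = 0.0002476099 * 0.81 ≈ 0.0002005640

0.000201


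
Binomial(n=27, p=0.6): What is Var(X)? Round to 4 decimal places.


Var = n*p*(1-p) = 27 * 0.6 * 0.4 = 6.48

6.4800


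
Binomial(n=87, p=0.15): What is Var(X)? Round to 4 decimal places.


Var = n*p*(1-p) = 87 * 0.15 * 0.85 = 11.0925

11.0925


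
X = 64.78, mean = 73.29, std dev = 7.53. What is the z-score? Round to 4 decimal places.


z = (X - mu) / sigma
X - mu = 64.78 - 73.29 = -8.51
z = -8.51 / 7.53 = -851/753 ≈ -1.130146

-1.1301


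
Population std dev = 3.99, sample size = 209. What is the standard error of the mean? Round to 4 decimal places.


SE = sigma / sqrt(n)
sqrt(209) ≈ 14.456832
SE = 3.99 / 14.456832 ≈ 0.275994

0.2760


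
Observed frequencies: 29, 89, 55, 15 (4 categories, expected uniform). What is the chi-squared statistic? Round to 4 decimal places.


chi2 = sum((O-E)^2/E), E = total/4
total = 188, E = 188/4 = 47
(29 - 47)^2 / 47 = 324 / 47 = 324/47 ≈ 6.893617
(89 - 47)^2 / 47 = 1764 / 47 = 1764/47 ≈ 37.531915
(55 - 47)^2 / 47 = 64 / 47 = 64/47 ≈ 1.361702
(15 - 47)^2 / 47 = 1024 / 47 = 1024/47 ≈ 21.787234
chi2 = 3176/47 ≈ 67.574468

67.5745


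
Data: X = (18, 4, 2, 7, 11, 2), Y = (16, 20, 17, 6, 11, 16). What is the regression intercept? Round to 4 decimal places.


a = ybar - b*xbar, where b = sum((xi-xbar)(yi-ybar)) / sum((xi-xbar)^2)
n = 6, xbar = 44/6 = 22/3 ≈ 7.333333, ybar = 86/6 = 43/3 ≈ 14.333333
Sxy = sum((xi-xbar)(yi-ybar)) = -101/3 ≈ -33.666667
Sxx = sum((xi-xbar)^2) = 586/3 ≈ 195.333333
b = Sxy / Sxx = -101/586 ≈ -0.172355
a = 14.333333 - (-0.172355) * 7.333333 = 4570/293 ≈ 15.597270

15.5973


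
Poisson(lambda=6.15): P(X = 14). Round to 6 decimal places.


P = e^(-lam) * lam^k / k!
e^(-6.15) ≈ 0.002133482
lam^k = 6.15^14 ≈ 110726512370.140427
k! = 14! = 87178291200
P = 0.002133482 * 110726512370.140427 / 87178291200 ≈ 0.002710

0.002710


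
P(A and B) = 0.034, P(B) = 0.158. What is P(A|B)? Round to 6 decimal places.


P(A|B) = P(A and B) / P(B) = 0.034 / 0.158 = 17/79 ≈ 0.21518987

0.215190


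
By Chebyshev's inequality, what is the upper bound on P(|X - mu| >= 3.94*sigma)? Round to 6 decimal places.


P <= 1/k^2
k^2 = 3.94^2 = 15.5236
1/k^2 = 1 / 15.5236 ≈ 0.06441805

0.064418


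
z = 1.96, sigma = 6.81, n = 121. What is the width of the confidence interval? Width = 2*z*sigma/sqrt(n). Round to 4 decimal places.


width = 2*z*sigma/sqrt(n)
2*z*sigma = 2 * 1.96 * 6.81 = 26.6952
sqrt(121) = 11
width = 26.6952 / 11 ≈ 2.426836

2.4268


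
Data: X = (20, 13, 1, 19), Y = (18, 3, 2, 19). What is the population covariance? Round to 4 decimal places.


Cov = (1/n)*sum((xi-xbar)(yi-ybar))
n = 4, xbar = 53/4 = 13.25, ybar = 42/4 = 10.5
sum((xi-xbar)(yi-ybar)) = 205.5
Cov = 205.5 / 4 = 51.375

51.3750


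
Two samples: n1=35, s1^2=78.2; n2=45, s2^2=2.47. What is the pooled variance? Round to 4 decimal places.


sp^2 = ((n1-1)*s1^2 + (n2-1)*s2^2)/(n1+n2-2)
(n1-1)*s1^2 = 34 * 78.2 = 2658.8
(n2-1)*s2^2 = 44 * 2.47 = 108.68
numerator = 2658.8 + 108.68 = 2767.48
n1+n2-2 = 78
sp^2 = 2767.48 / 78 = 69187/1950 ≈ 35.480513

35.4805


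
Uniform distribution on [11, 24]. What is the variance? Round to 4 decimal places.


Var = (b-a)^2 / 12
(b-a)^2 = (24 - 11)^2 = 169
Var = 169/12 ≈ 14.083333

14.0833


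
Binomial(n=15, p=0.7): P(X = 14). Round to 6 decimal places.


P = C(n,k) * p^k * (1-p)^(n-k)
C(15,14) = 15
p^k = 0.7^14 ≈ 0.006782231
(1-p)^(n-k) = 0.3^1 = 0.3
P = 15 * 0.006782231 * 0.3 ≈ 0.030520

0.030520


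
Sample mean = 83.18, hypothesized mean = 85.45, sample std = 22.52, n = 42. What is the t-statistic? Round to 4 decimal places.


t = (xbar - mu0) / (s/sqrt(n))
xbar - mu0 = 83.18 - 85.45 = -2.27
sqrt(42) ≈ 6.48074070
s/sqrt(n) = 22.52 / 6.48074070 ≈ 3.47491144
t = -2.27 / 3.47491144 ≈ -0.653254

-0.6533


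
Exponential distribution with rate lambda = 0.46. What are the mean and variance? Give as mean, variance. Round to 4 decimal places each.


mean = 1/lam, var = 1/lam^2
mean = 1 / 0.46 = 50/23 ≈ 2.173913
lam^2 = 0.46^2 = 0.2116
var = 1 / 0.2116 = 2500/529 ≈ 4.725898

2.1739, 4.7259


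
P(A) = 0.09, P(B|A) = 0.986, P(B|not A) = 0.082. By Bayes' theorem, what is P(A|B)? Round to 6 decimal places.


P(A|B) = P(B|A)*P(A) / P(B), P(B) = P(B|A)*P(A) + P(B|not A)*P(not A)
P(B|A)*P(A) = 0.986 * 0.09 = 0.08874
P(B|not A)*P(not A) = 0.082 * 0.91 = 0.07462
P(B) = 0.08874 + 0.07462 = 0.16336
P(A|B) = 0.08874 / 0.16336 = 4437/8168 ≈ 0.54321743

0.543217


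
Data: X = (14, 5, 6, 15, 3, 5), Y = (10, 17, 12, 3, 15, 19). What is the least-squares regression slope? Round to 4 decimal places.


b = sum((xi-xbar)(yi-ybar)) / sum((xi-xbar)^2)
n = 6, xbar = 48/6 = 8, ybar = 76/6 = 38/3 ≈ 12.666667
Sxy = sum((xi-xbar)(yi-ybar)) = -126
Sxx = sum((xi-xbar)^2) = 132
b = Sxy / Sxx = -21/22 ≈ -0.954545

-0.9545


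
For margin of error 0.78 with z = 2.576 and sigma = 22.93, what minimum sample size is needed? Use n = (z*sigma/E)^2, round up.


z*sigma/E = 2.576 * 22.93 / 0.78 = 369173/4875 ≈ 75.727795
(z*sigma/E)^2 ≈ 5734.698916
round up: n = 5735

5735


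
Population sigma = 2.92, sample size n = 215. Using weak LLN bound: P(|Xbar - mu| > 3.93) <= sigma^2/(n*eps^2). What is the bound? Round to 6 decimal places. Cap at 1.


bound = min(1, sigma^2/(n*eps^2))
sigma^2 = 2.92^2 = 8.5264
n*eps^2 = 215 * 3.93^2 = 215 * 15.4449 = 3320.6535
sigma^2/(n*eps^2) = 8.5264 / 3320.6535 ≈ 0.00256769

0.002568


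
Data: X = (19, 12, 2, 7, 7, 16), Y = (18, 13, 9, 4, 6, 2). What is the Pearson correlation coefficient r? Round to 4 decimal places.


r = sum((xi-xbar)(yi-ybar)) / sqrt(sum((xi-xbar)^2) * sum((yi-ybar)^2))
n = 6, xbar = 63/6 = 10.5, ybar = 52/6 = 26/3 ≈ 8.666667
Sxy = sum((xi-xbar)(yi-ybar)) = 72
Sxx = sum((xi-xbar)^2) = 201.5
Syy = sum((yi-ybar)^2) = 538/3 ≈ 179.333333
sqrt(Sxx*Syy) ≈ 190.093836
r = Sxy / sqrt(Sxx*Syy) = 72 / 190.093836 ≈ 0.378760

0.3788


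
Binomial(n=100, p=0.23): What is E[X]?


E[X] = n*p = 100 * 0.23 = 23

23


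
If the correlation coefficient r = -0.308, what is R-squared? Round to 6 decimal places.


R^2 = r^2 = (-0.308)^2 = 0.094864

0.094864


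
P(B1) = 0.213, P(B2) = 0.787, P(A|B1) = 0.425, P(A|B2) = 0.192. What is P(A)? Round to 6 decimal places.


P(A) = P(A|B1)*P(B1) + P(A|B2)*P(B2)
P(A|B1)*P(B1) = 0.425 * 0.213 = 0.090525
P(A|B2)*P(B2) = 0.192 * 0.787 = 0.151104
P(A) = 0.090525 + 0.151104 = 0.241629

0.241629


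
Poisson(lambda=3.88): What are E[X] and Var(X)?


E[X] = Var(X) = lambda = 3.88

3.88, 3.88


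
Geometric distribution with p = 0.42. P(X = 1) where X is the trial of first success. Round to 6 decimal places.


P = (1-p)^(k-1) * p
(1-p)^(k-1) = 0.58^0 = 1
P = 1 * 0.42 = 0.42

0.420000


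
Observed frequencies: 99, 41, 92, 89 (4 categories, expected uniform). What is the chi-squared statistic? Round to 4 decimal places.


chi2 = sum((O-E)^2/E), E = total/4
total = 321, E = 321/4 = 80.25
(99 - 80.25)^2 / 80.25 = 351.5625 / 80.25 = 1875/428 ≈ 4.380841
(41 - 80.25)^2 / 80.25 = 1540.5625 / 80.25 = 24649/1284 ≈ 19.197040
(92 - 80.25)^2 / 80.25 = 138.0625 / 80.25 = 2209/1284 ≈ 1.720405
(89 - 80.25)^2 / 80.25 = 76.5625 / 80.25 = 1225/1284 ≈ 0.954050
chi2 = 2809/107 ≈ 26.252336

26.2523


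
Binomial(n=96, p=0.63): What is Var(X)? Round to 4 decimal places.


Var = n*p*(1-p) = 96 * 0.63 * 0.37 = 22.3776

22.3776


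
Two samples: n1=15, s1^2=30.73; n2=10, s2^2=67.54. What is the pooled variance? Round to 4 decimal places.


sp^2 = ((n1-1)*s1^2 + (n2-1)*s2^2)/(n1+n2-2)
(n1-1)*s1^2 = 14 * 30.73 = 430.22
(n2-1)*s2^2 = 9 * 67.54 = 607.86
numerator = 430.22 + 607.86 = 1038.08
n1+n2-2 = 23
sp^2 = 1038.08 / 23 = 25952/575 ≈ 45.133913

45.1339


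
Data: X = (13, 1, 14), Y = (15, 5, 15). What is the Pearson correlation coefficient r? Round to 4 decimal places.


r = sum((xi-xbar)(yi-ybar)) / sqrt(sum((xi-xbar)^2) * sum((yi-ybar)^2))
n = 3, xbar = 28/3 ≈ 9.333333, ybar = 35/3 ≈ 11.666667
Sxy = sum((xi-xbar)(yi-ybar)) = 250/3 ≈ 83.333333
Sxx = sum((xi-xbar)^2) = 314/3 ≈ 104.666667
Syy = sum((yi-ybar)^2) = 200/3 ≈ 66.666667
sqrt(Sxx*Syy) ≈ 83.533094
r = Sxy / sqrt(Sxx*Syy) = 83.333333 / 83.533094 ≈ 0.997609

0.9976


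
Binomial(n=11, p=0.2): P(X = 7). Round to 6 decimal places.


P = C(n,k) * p^k * (1-p)^(n-k)
C(11,7) = 330
p^k = 0.2^7 = 0.0000128
(1-p)^(n-k) = 0.8^4 = 0.4096
P = 330 * 0.0000128 * 0.4096 ≈ 0.001730

0.001730


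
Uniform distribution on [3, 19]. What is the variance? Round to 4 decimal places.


Var = (b-a)^2 / 12
(b-a)^2 = (19 - 3)^2 = 256
Var = 256/12 ≈ 21.333333

21.3333


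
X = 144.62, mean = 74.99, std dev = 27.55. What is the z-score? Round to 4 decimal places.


z = (X - mu) / sigma
X - mu = 144.62 - 74.99 = 69.63
z = 69.63 / 27.55 = 6963/2755 ≈ 2.527405

2.5274


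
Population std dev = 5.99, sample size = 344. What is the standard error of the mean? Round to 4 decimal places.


SE = sigma / sqrt(n)
sqrt(344) ≈ 18.547237
SE = 5.99 / 18.547237 ≈ 0.322959

0.3230


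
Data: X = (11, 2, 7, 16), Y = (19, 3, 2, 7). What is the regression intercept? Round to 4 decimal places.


a = ybar - b*xbar, where b = sum((xi-xbar)(yi-ybar)) / sum((xi-xbar)^2)
n = 4, xbar = 36/4 = 9, ybar = 31/4 = 7.75
Sxy = sum((xi-xbar)(yi-ybar)) = 62
Sxx = sum((xi-xbar)^2) = 106
b = Sxy / Sxx = 31/53 ≈ 0.584906
a = 7.75 - 0.584906 * 9 = 527/212 ≈ 2.485849

2.4858


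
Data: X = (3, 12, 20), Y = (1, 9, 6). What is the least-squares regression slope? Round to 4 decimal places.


b = sum((xi-xbar)(yi-ybar)) / sum((xi-xbar)^2)
n = 3, xbar = 35/3 ≈ 11.666667, ybar = 16/3 ≈ 5.333333
Sxy = sum((xi-xbar)(yi-ybar)) = 133/3 ≈ 44.333333
Sxx = sum((xi-xbar)^2) = 434/3 ≈ 144.666667
b = Sxy / Sxx = 19/62 ≈ 0.306452

0.3065


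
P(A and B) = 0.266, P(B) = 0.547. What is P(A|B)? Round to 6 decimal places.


P(A|B) = P(A and B) / P(B) = 0.266 / 0.547 = 266/547 ≈ 0.48628885

0.486289


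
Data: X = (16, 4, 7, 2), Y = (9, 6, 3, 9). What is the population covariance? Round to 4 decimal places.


Cov = (1/n)*sum((xi-xbar)(yi-ybar))
n = 4, xbar = 29/4 = 7.25, ybar = 27/4 = 6.75
sum((xi-xbar)(yi-ybar)) = 11.25
Cov = 11.25 / 4 = 2.8125

2.8125


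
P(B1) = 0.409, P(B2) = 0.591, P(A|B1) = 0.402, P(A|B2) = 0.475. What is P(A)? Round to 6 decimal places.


P(A) = P(A|B1)*P(B1) + P(A|B2)*P(B2)
P(A|B1)*P(B1) = 0.402 * 0.409 = 0.164418
P(A|B2)*P(B2) = 0.475 * 0.591 = 0.280725
P(A) = 0.164418 + 0.280725 = 0.445143

0.445143


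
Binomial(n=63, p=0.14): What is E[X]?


E[X] = n*p = 63 * 0.14 = 8.82

8.82


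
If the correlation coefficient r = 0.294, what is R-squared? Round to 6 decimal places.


R^2 = r^2 = (0.294)^2 = 0.086436

0.086436


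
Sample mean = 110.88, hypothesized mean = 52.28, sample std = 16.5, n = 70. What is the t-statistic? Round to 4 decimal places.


t = (xbar - mu0) / (s/sqrt(n))
xbar - mu0 = 110.88 - 52.28 = 58.6
sqrt(70) ≈ 8.36660027
s/sqrt(n) = 16.5 / 8.36660027 ≈ 1.97212721
t = 58.6 / 1.97212721 ≈ 29.714108

29.7141


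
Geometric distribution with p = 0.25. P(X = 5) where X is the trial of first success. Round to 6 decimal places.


P = (1-p)^(k-1) * p
(1-p)^(k-1) = 0.75^4 = 81/256 ≈ 0.3164063
P = 0.3164063 * 0.25 = 81/1024 ≈ 0.07910156

0.079102


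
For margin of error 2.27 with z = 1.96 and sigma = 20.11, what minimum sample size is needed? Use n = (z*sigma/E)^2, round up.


z*sigma/E = 1.96 * 20.11 / 2.27 = 98539/5675 ≈ 17.363700
(z*sigma/E)^2 ≈ 301.498093
round up: n = 302

302


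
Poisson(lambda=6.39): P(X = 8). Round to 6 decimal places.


P = e^(-lam) * lam^k / k!
e^(-6.39) ≈ 0.001678256
lam^k = 6.39^8 ≈ 2779757.209430
k! = 8! = 40320
P = 0.001678256 * 2779757.209430 / 40320 ≈ 0.115703

0.115703


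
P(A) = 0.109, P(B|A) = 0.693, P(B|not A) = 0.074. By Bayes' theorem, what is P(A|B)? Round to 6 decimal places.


P(A|B) = P(B|A)*P(A) / P(B), P(B) = P(B|A)*P(A) + P(B|not A)*P(not A)
P(B|A)*P(A) = 0.693 * 0.109 = 0.075537
P(B|not A)*P(not A) = 0.074 * 0.891 = 0.065934
P(B) = 0.075537 + 0.065934 = 0.141471
P(A|B) = 0.075537 / 0.141471 = 763/1429 ≈ 0.53393982

0.533940


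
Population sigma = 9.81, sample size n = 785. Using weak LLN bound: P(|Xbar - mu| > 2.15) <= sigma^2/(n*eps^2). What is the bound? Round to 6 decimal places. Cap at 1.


bound = min(1, sigma^2/(n*eps^2))
sigma^2 = 9.81^2 = 96.2361
n*eps^2 = 785 * 2.15^2 = 785 * 4.6225 = 3628.6625
sigma^2/(n*eps^2) = 96.2361 / 3628.6625 ≈ 0.02652109

0.026521


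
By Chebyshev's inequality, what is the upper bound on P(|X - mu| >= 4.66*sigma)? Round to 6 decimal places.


P <= 1/k^2
k^2 = 4.66^2 = 21.7156
1/k^2 = 1 / 21.7156 ≈ 0.04604984

0.046050


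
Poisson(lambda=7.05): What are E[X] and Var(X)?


E[X] = Var(X) = lambda = 7.05

7.05, 7.05


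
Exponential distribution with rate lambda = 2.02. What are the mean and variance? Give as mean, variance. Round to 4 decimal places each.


mean = 1/lam, var = 1/lam^2
mean = 1 / 2.02 = 50/101 ≈ 0.495050
lam^2 = 2.02^2 = 4.0804
var = 1 / 4.0804 ≈ 0.245074

0.4950, 0.2451


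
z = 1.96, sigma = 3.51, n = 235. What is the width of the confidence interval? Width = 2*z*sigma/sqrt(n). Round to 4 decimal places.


width = 2*z*sigma/sqrt(n)
2*z*sigma = 2 * 1.96 * 3.51 = 13.7592
sqrt(235) ≈ 15.329710
width = 13.7592 / 15.329710 ≈ 0.897551

0.8976


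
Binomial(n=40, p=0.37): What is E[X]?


E[X] = n*p = 40 * 0.37 = 14.8

14.8


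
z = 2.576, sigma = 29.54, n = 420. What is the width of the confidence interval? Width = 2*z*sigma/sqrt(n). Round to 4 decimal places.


width = 2*z*sigma/sqrt(n)
2*z*sigma = 2 * 2.576 * 29.54 = 152.19008
sqrt(420) ≈ 20.493902
width = 152.19008 / 20.493902 ≈ 7.426116

7.4261


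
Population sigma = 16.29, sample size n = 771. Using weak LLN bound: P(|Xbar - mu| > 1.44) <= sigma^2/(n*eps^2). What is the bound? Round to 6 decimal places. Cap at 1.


bound = min(1, sigma^2/(n*eps^2))
sigma^2 = 16.29^2 = 265.3641
n*eps^2 = 771 * 1.44^2 = 771 * 2.0736 = 1598.7456
sigma^2/(n*eps^2) = 265.3641 / 1598.7456 ≈ 0.16598269

0.165983


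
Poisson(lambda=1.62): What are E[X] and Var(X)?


E[X] = Var(X) = lambda = 1.62

1.62, 1.62


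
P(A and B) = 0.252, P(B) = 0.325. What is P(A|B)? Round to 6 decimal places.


P(A|B) = P(A and B) / P(B) = 0.252 / 0.325 = 252/325 ≈ 0.77538462

0.775385


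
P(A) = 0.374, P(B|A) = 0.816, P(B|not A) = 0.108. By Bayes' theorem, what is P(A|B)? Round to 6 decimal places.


P(A|B) = P(B|A)*P(A) / P(B), P(B) = P(B|A)*P(A) + P(B|not A)*P(not A)
P(B|A)*P(A) = 0.816 * 0.374 = 0.305184
P(B|not A)*P(not A) = 0.108 * 0.626 = 0.067608
P(B) = 0.305184 + 0.067608 = 0.372792
P(A|B) = 0.305184 / 0.372792 ≈ 0.81864418

0.818644
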